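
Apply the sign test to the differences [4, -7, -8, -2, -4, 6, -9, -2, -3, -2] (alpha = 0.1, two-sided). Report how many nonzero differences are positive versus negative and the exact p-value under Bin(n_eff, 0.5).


Step 1: Discard zero differences. Original n = 10; n_eff = number of nonzero differences = 10.
Nonzero differences (with sign): +4, -7, -8, -2, -4, +6, -9, -2, -3, -2
Step 2: Count signs: positive = 2, negative = 8.
Step 3: Under H0: P(positive) = 0.5, so the number of positives S ~ Bin(10, 0.5).
Step 4: Two-sided exact p-value = sum of Bin(10,0.5) probabilities at or below the observed probability = 0.109375.
Step 5: alpha = 0.1. fail to reject H0.

n_eff = 10, pos = 2, neg = 8, p = 0.109375, fail to reject H0.


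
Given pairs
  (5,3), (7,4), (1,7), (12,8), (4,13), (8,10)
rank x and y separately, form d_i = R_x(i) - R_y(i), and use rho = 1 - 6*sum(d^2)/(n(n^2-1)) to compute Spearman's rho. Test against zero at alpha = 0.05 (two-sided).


Step 1: Rank x and y separately (midranks; no ties here).
rank(x): 5->3, 7->4, 1->1, 12->6, 4->2, 8->5
rank(y): 3->1, 4->2, 7->3, 8->4, 13->6, 10->5
Step 2: d_i = R_x(i) - R_y(i); compute d_i^2.
  (3-1)^2=4, (4-2)^2=4, (1-3)^2=4, (6-4)^2=4, (2-6)^2=16, (5-5)^2=0
sum(d^2) = 32.
Step 3: rho = 1 - 6*32 / (6*(6^2 - 1)) = 1 - 192/210 = 0.085714.
Step 4: Under H0, t = rho * sqrt((n-2)/(1-rho^2)) = 0.1721 ~ t(4).
Step 5: Two-sided p-value from the t-distribution with 4 df = 0.871743.
Step 6: alpha = 0.05. fail to reject H0.

rho = 0.0857, p = 0.871743, fail to reject H0 at alpha = 0.05.


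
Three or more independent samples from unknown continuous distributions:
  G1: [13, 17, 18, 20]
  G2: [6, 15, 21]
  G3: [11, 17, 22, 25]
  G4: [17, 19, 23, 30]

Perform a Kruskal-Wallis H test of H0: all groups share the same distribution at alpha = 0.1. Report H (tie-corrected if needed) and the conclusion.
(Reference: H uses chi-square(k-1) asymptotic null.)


Step 1: Combine all N = 15 observations and assign midranks.
sorted (value, group, rank): (6,G2,1), (11,G3,2), (13,G1,3), (15,G2,4), (17,G1,6), (17,G3,6), (17,G4,6), (18,G1,8), (19,G4,9), (20,G1,10), (21,G2,11), (22,G3,12), (23,G4,13), (25,G3,14), (30,G4,15)
Step 2: Sum ranks within each group.
R_1 = 27 (n_1 = 4)
R_2 = 16 (n_2 = 3)
R_3 = 34 (n_3 = 4)
R_4 = 43 (n_4 = 4)
Step 3: H = 12/(N(N+1)) * sum(R_i^2/n_i) - 3(N+1)
     = 12/(15*16) * (27^2/4 + 16^2/3 + 34^2/4 + 43^2/4) - 3*16
     = 0.050000 * 1018.83 - 48
     = 2.941667.
Step 4: Ties present; correction factor C = 1 - 24/(15^3 - 15) = 0.992857. Corrected H = 2.941667 / 0.992857 = 2.962830.
Step 5: Under H0, H ~ chi^2(3); p-value = 0.397392.
Step 6: alpha = 0.1. fail to reject H0.

H = 2.9628, df = 3, p = 0.397392, fail to reject H0.


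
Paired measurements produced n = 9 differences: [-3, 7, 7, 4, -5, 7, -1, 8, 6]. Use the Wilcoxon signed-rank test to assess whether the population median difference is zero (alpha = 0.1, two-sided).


Step 1: Drop any zero differences (none here) and take |d_i|.
|d| = [3, 7, 7, 4, 5, 7, 1, 8, 6]
Step 2: Midrank |d_i| (ties get averaged ranks).
ranks: |3|->2, |7|->7, |7|->7, |4|->3, |5|->4, |7|->7, |1|->1, |8|->9, |6|->5
Step 3: Attach original signs; sum ranks with positive sign and with negative sign.
W+ = 7 + 7 + 3 + 7 + 9 + 5 = 38
W- = 2 + 4 + 1 = 7
(Check: W+ + W- = 45 should equal n(n+1)/2 = 45.)
Step 4: Test statistic W = min(W+, W-) = 7.
Step 5: Ties in |d|, so use the tie-corrected normal approximation.
        E[W] = n(n+1)/4 = 9*10/4 = 22.5.
        Tie groups: |d|=7 (t=3); sum(t^3 - t) = 24.
        Var[W] = n(n+1)(2n+1)/24 - sum(t^3-t)/48 = 1710/24 - 24/48 = 70.75.
        z = (W - E[W]) / sqrt(Var[W]) = (7 - 22.5) / 8.4113 = -1.8428.
        Two-sided p = 2*Phi(z) = 0.065364.
Step 6: alpha = 0.1. reject H0.

W+ = 38, W- = 7, W = min = 7, p = 0.065364, reject H0.


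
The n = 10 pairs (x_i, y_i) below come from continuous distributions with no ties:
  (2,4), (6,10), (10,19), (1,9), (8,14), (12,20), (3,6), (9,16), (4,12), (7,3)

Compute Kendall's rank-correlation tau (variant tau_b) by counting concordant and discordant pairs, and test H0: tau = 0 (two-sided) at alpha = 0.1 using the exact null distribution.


Step 1: Enumerate the 45 unordered pairs (i,j) with i<j and classify each by sign(x_j-x_i) * sign(y_j-y_i).
  (1,2):dx=+4,dy=+6->C; (1,3):dx=+8,dy=+15->C; (1,4):dx=-1,dy=+5->D; (1,5):dx=+6,dy=+10->C
  (1,6):dx=+10,dy=+16->C; (1,7):dx=+1,dy=+2->C; (1,8):dx=+7,dy=+12->C; (1,9):dx=+2,dy=+8->C
  (1,10):dx=+5,dy=-1->D; (2,3):dx=+4,dy=+9->C; (2,4):dx=-5,dy=-1->C; (2,5):dx=+2,dy=+4->C
  (2,6):dx=+6,dy=+10->C; (2,7):dx=-3,dy=-4->C; (2,8):dx=+3,dy=+6->C; (2,9):dx=-2,dy=+2->D
  (2,10):dx=+1,dy=-7->D; (3,4):dx=-9,dy=-10->C; (3,5):dx=-2,dy=-5->C; (3,6):dx=+2,dy=+1->C
  (3,7):dx=-7,dy=-13->C; (3,8):dx=-1,dy=-3->C; (3,9):dx=-6,dy=-7->C; (3,10):dx=-3,dy=-16->C
  (4,5):dx=+7,dy=+5->C; (4,6):dx=+11,dy=+11->C; (4,7):dx=+2,dy=-3->D; (4,8):dx=+8,dy=+7->C
  (4,9):dx=+3,dy=+3->C; (4,10):dx=+6,dy=-6->D; (5,6):dx=+4,dy=+6->C; (5,7):dx=-5,dy=-8->C
  (5,8):dx=+1,dy=+2->C; (5,9):dx=-4,dy=-2->C; (5,10):dx=-1,dy=-11->C; (6,7):dx=-9,dy=-14->C
  (6,8):dx=-3,dy=-4->C; (6,9):dx=-8,dy=-8->C; (6,10):dx=-5,dy=-17->C; (7,8):dx=+6,dy=+10->C
  (7,9):dx=+1,dy=+6->C; (7,10):dx=+4,dy=-3->D; (8,9):dx=-5,dy=-4->C; (8,10):dx=-2,dy=-13->C
  (9,10):dx=+3,dy=-9->D
Step 2: C = 37, D = 8, total pairs = 45.
Step 3: tau = (C - D)/(n(n-1)/2) = (37 - 8)/45 = 0.644444.
Step 4: Exact two-sided p-value (enumerate n! = 3628800 permutations of y under H0): p = 0.009148.
Step 5: alpha = 0.1. reject H0.

tau_b = 0.6444 (C=37, D=8), p = 0.009148, reject H0.


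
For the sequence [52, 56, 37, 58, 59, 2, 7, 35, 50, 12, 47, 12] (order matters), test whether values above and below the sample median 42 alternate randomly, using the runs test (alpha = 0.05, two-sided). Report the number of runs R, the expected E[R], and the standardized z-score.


Step 1: Compute median = 42; label A = above, B = below.
Labels in order: AABAABBBABAB  (n_A = 6, n_B = 6)
Step 2: Count runs R = 8.
Step 3: Under H0 (random ordering), E[R] = 2*n_A*n_B/(n_A+n_B) + 1 = 2*6*6/12 + 1 = 7.0000.
        Var[R] = 2*n_A*n_B*(2*n_A*n_B - n_A - n_B) / ((n_A+n_B)^2 * (n_A+n_B-1)) = 4320/1584 = 2.7273.
        SD[R] = 1.6514.
Step 4: Continuity-corrected z = (R - 0.5 - E[R]) / SD[R] = (8 - 0.5 - 7.0000) / 1.6514 = 0.3028.
Step 5: Two-sided p-value via normal approximation = 2*(1 - Phi(|z|)) = 0.762069.
Step 6: alpha = 0.05. fail to reject H0.

R = 8, z = 0.3028, p = 0.762069, fail to reject H0.


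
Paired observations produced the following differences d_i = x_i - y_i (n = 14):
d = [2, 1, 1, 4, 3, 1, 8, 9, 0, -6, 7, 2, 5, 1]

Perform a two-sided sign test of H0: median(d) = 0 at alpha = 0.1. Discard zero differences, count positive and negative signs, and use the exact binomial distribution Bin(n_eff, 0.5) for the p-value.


Step 1: Discard zero differences. Original n = 14; n_eff = number of nonzero differences = 13.
Nonzero differences (with sign): +2, +1, +1, +4, +3, +1, +8, +9, -6, +7, +2, +5, +1
Step 2: Count signs: positive = 12, negative = 1.
Step 3: Under H0: P(positive) = 0.5, so the number of positives S ~ Bin(13, 0.5).
Step 4: Two-sided exact p-value = sum of Bin(13,0.5) probabilities at or below the observed probability = 0.003418.
Step 5: alpha = 0.1. reject H0.

n_eff = 13, pos = 12, neg = 1, p = 0.003418, reject H0.


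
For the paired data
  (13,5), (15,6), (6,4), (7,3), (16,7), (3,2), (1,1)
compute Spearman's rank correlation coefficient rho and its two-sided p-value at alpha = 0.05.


Step 1: Rank x and y separately (midranks; no ties here).
rank(x): 13->5, 15->6, 6->3, 7->4, 16->7, 3->2, 1->1
rank(y): 5->5, 6->6, 4->4, 3->3, 7->7, 2->2, 1->1
Step 2: d_i = R_x(i) - R_y(i); compute d_i^2.
  (5-5)^2=0, (6-6)^2=0, (3-4)^2=1, (4-3)^2=1, (7-7)^2=0, (2-2)^2=0, (1-1)^2=0
sum(d^2) = 2.
Step 3: rho = 1 - 6*2 / (7*(7^2 - 1)) = 1 - 12/336 = 0.964286.
Step 4: Under H0, t = rho * sqrt((n-2)/(1-rho^2)) = 8.1408 ~ t(5).
Step 5: Two-sided p-value from the t-distribution with 5 df = 0.000454.
Step 6: alpha = 0.05. reject H0.

rho = 0.9643, p = 0.000454, reject H0 at alpha = 0.05.


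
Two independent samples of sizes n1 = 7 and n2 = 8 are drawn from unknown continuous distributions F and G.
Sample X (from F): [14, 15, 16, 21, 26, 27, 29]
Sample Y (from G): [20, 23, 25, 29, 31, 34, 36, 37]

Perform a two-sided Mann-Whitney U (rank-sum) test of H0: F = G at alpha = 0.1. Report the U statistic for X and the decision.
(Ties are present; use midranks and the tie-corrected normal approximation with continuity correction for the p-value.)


Step 1: Combine and sort all 15 observations; assign midranks.
sorted (value, group): (14,X), (15,X), (16,X), (20,Y), (21,X), (23,Y), (25,Y), (26,X), (27,X), (29,X), (29,Y), (31,Y), (34,Y), (36,Y), (37,Y)
ranks: 14->1, 15->2, 16->3, 20->4, 21->5, 23->6, 25->7, 26->8, 27->9, 29->10.5, 29->10.5, 31->12, 34->13, 36->14, 37->15
Step 2: Rank sum for X: R1 = 1 + 2 + 3 + 5 + 8 + 9 + 10.5 = 38.5.
Step 3: U_X = R1 - n1(n1+1)/2 = 38.5 - 7*8/2 = 38.5 - 28 = 10.5.
       U_Y = n1*n2 - U_X = 56 - 10.5 = 45.5.
Step 4: Ties are present, so use the tie-corrected normal approximation (with continuity correction) for the p-value.
Step 5: p-value = 0.048939; compare to alpha = 0.1. reject H0.

U_X = 10.5, p = 0.048939, reject H0 at alpha = 0.1.


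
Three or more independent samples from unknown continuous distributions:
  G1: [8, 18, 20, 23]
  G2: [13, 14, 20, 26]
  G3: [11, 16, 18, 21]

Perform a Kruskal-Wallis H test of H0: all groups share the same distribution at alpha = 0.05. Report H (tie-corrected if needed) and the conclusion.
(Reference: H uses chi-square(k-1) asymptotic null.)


Step 1: Combine all N = 12 observations and assign midranks.
sorted (value, group, rank): (8,G1,1), (11,G3,2), (13,G2,3), (14,G2,4), (16,G3,5), (18,G1,6.5), (18,G3,6.5), (20,G1,8.5), (20,G2,8.5), (21,G3,10), (23,G1,11), (26,G2,12)
Step 2: Sum ranks within each group.
R_1 = 27 (n_1 = 4)
R_2 = 27.5 (n_2 = 4)
R_3 = 23.5 (n_3 = 4)
Step 3: H = 12/(N(N+1)) * sum(R_i^2/n_i) - 3(N+1)
     = 12/(12*13) * (27^2/4 + 27.5^2/4 + 23.5^2/4) - 3*13
     = 0.076923 * 509.375 - 39
     = 0.182692.
Step 4: Ties present; correction factor C = 1 - 12/(12^3 - 12) = 0.993007. Corrected H = 0.182692 / 0.993007 = 0.183979.
Step 5: Under H0, H ~ chi^2(2); p-value = 0.912115.
Step 6: alpha = 0.05. fail to reject H0.

H = 0.1840, df = 2, p = 0.912115, fail to reject H0.


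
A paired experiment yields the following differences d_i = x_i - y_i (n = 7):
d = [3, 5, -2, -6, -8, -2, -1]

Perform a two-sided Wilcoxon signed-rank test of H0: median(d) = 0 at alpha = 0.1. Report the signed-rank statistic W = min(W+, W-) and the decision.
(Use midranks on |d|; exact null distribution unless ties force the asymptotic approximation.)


Step 1: Drop any zero differences (none here) and take |d_i|.
|d| = [3, 5, 2, 6, 8, 2, 1]
Step 2: Midrank |d_i| (ties get averaged ranks).
ranks: |3|->4, |5|->5, |2|->2.5, |6|->6, |8|->7, |2|->2.5, |1|->1
Step 3: Attach original signs; sum ranks with positive sign and with negative sign.
W+ = 4 + 5 = 9
W- = 2.5 + 6 + 7 + 2.5 + 1 = 19
(Check: W+ + W- = 28 should equal n(n+1)/2 = 28.)
Step 4: Test statistic W = min(W+, W-) = 9.
Step 5: Ties in |d|, so use the tie-corrected normal approximation.
        E[W] = n(n+1)/4 = 7*8/4 = 14.
        Tie groups: |d|=2 (t=2); sum(t^3 - t) = 6.
        Var[W] = n(n+1)(2n+1)/24 - sum(t^3-t)/48 = 840/24 - 6/48 = 34.875.
        z = (W - E[W]) / sqrt(Var[W]) = (9 - 14) / 5.9055 = -0.8467.
        Two-sided p = 2*Phi(z) = 0.397180.
Step 6: alpha = 0.1. fail to reject H0.

W+ = 9, W- = 19, W = min = 9, p = 0.397180, fail to reject H0.


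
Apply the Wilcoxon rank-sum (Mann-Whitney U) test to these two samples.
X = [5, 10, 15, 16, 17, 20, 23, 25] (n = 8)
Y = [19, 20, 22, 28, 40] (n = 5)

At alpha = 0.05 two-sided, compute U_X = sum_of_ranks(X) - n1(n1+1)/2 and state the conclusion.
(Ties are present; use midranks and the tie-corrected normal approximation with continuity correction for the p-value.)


Step 1: Combine and sort all 13 observations; assign midranks.
sorted (value, group): (5,X), (10,X), (15,X), (16,X), (17,X), (19,Y), (20,X), (20,Y), (22,Y), (23,X), (25,X), (28,Y), (40,Y)
ranks: 5->1, 10->2, 15->3, 16->4, 17->5, 19->6, 20->7.5, 20->7.5, 22->9, 23->10, 25->11, 28->12, 40->13
Step 2: Rank sum for X: R1 = 1 + 2 + 3 + 4 + 5 + 7.5 + 10 + 11 = 43.5.
Step 3: U_X = R1 - n1(n1+1)/2 = 43.5 - 8*9/2 = 43.5 - 36 = 7.5.
       U_Y = n1*n2 - U_X = 40 - 7.5 = 32.5.
Step 4: Ties are present, so use the tie-corrected normal approximation (with continuity correction) for the p-value.
Step 5: p-value = 0.078571; compare to alpha = 0.05. fail to reject H0.

U_X = 7.5, p = 0.078571, fail to reject H0 at alpha = 0.05.


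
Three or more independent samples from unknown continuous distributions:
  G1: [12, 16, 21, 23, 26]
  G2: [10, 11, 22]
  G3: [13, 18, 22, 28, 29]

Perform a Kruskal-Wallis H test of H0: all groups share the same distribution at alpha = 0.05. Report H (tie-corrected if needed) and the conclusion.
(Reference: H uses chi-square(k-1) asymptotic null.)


Step 1: Combine all N = 13 observations and assign midranks.
sorted (value, group, rank): (10,G2,1), (11,G2,2), (12,G1,3), (13,G3,4), (16,G1,5), (18,G3,6), (21,G1,7), (22,G2,8.5), (22,G3,8.5), (23,G1,10), (26,G1,11), (28,G3,12), (29,G3,13)
Step 2: Sum ranks within each group.
R_1 = 36 (n_1 = 5)
R_2 = 11.5 (n_2 = 3)
R_3 = 43.5 (n_3 = 5)
Step 3: H = 12/(N(N+1)) * sum(R_i^2/n_i) - 3(N+1)
     = 12/(13*14) * (36^2/5 + 11.5^2/3 + 43.5^2/5) - 3*14
     = 0.065934 * 681.733 - 42
     = 2.949451.
Step 4: Ties present; correction factor C = 1 - 6/(13^3 - 13) = 0.997253. Corrected H = 2.949451 / 0.997253 = 2.957576.
Step 5: Under H0, H ~ chi^2(2); p-value = 0.227914.
Step 6: alpha = 0.05. fail to reject H0.

H = 2.9576, df = 2, p = 0.227914, fail to reject H0.


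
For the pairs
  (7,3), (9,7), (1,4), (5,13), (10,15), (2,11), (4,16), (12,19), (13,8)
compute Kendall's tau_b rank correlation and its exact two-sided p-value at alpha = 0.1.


Step 1: Enumerate the 36 unordered pairs (i,j) with i<j and classify each by sign(x_j-x_i) * sign(y_j-y_i).
  (1,2):dx=+2,dy=+4->C; (1,3):dx=-6,dy=+1->D; (1,4):dx=-2,dy=+10->D; (1,5):dx=+3,dy=+12->C
  (1,6):dx=-5,dy=+8->D; (1,7):dx=-3,dy=+13->D; (1,8):dx=+5,dy=+16->C; (1,9):dx=+6,dy=+5->C
  (2,3):dx=-8,dy=-3->C; (2,4):dx=-4,dy=+6->D; (2,5):dx=+1,dy=+8->C; (2,6):dx=-7,dy=+4->D
  (2,7):dx=-5,dy=+9->D; (2,8):dx=+3,dy=+12->C; (2,9):dx=+4,dy=+1->C; (3,4):dx=+4,dy=+9->C
  (3,5):dx=+9,dy=+11->C; (3,6):dx=+1,dy=+7->C; (3,7):dx=+3,dy=+12->C; (3,8):dx=+11,dy=+15->C
  (3,9):dx=+12,dy=+4->C; (4,5):dx=+5,dy=+2->C; (4,6):dx=-3,dy=-2->C; (4,7):dx=-1,dy=+3->D
  (4,8):dx=+7,dy=+6->C; (4,9):dx=+8,dy=-5->D; (5,6):dx=-8,dy=-4->C; (5,7):dx=-6,dy=+1->D
  (5,8):dx=+2,dy=+4->C; (5,9):dx=+3,dy=-7->D; (6,7):dx=+2,dy=+5->C; (6,8):dx=+10,dy=+8->C
  (6,9):dx=+11,dy=-3->D; (7,8):dx=+8,dy=+3->C; (7,9):dx=+9,dy=-8->D; (8,9):dx=+1,dy=-11->D
Step 2: C = 22, D = 14, total pairs = 36.
Step 3: tau = (C - D)/(n(n-1)/2) = (22 - 14)/36 = 0.222222.
Step 4: Exact two-sided p-value (enumerate n! = 362880 permutations of y under H0): p = 0.476709.
Step 5: alpha = 0.1. fail to reject H0.

tau_b = 0.2222 (C=22, D=14), p = 0.476709, fail to reject H0.


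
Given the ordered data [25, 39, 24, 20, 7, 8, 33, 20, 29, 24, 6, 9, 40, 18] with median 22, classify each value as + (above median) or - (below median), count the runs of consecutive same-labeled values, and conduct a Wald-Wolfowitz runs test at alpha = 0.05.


Step 1: Compute median = 22; label A = above, B = below.
Labels in order: AAABBBABAABBAB  (n_A = 7, n_B = 7)
Step 2: Count runs R = 8.
Step 3: Under H0 (random ordering), E[R] = 2*n_A*n_B/(n_A+n_B) + 1 = 2*7*7/14 + 1 = 8.0000.
        Var[R] = 2*n_A*n_B*(2*n_A*n_B - n_A - n_B) / ((n_A+n_B)^2 * (n_A+n_B-1)) = 8232/2548 = 3.2308.
        SD[R] = 1.7974.
Step 4: R = E[R], so z = 0 with no continuity correction.
Step 5: Two-sided p-value via normal approximation = 2*(1 - Phi(|z|)) = 1.000000.
Step 6: alpha = 0.05. fail to reject H0.

R = 8, z = 0.0000, p = 1.000000, fail to reject H0.


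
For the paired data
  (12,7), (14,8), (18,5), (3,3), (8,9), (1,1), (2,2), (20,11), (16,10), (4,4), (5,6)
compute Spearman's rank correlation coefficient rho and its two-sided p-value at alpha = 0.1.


Step 1: Rank x and y separately (midranks; no ties here).
rank(x): 12->7, 14->8, 18->10, 3->3, 8->6, 1->1, 2->2, 20->11, 16->9, 4->4, 5->5
rank(y): 7->7, 8->8, 5->5, 3->3, 9->9, 1->1, 2->2, 11->11, 10->10, 4->4, 6->6
Step 2: d_i = R_x(i) - R_y(i); compute d_i^2.
  (7-7)^2=0, (8-8)^2=0, (10-5)^2=25, (3-3)^2=0, (6-9)^2=9, (1-1)^2=0, (2-2)^2=0, (11-11)^2=0, (9-10)^2=1, (4-4)^2=0, (5-6)^2=1
sum(d^2) = 36.
Step 3: rho = 1 - 6*36 / (11*(11^2 - 1)) = 1 - 216/1320 = 0.836364.
Step 4: Under H0, t = rho * sqrt((n-2)/(1-rho^2)) = 4.5772 ~ t(9).
Step 5: Two-sided p-value from the t-distribution with 9 df = 0.001333.
Step 6: alpha = 0.1. reject H0.

rho = 0.8364, p = 0.001333, reject H0 at alpha = 0.1.


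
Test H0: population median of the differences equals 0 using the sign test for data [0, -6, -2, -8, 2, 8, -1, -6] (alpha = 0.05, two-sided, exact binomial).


Step 1: Discard zero differences. Original n = 8; n_eff = number of nonzero differences = 7.
Nonzero differences (with sign): -6, -2, -8, +2, +8, -1, -6
Step 2: Count signs: positive = 2, negative = 5.
Step 3: Under H0: P(positive) = 0.5, so the number of positives S ~ Bin(7, 0.5).
Step 4: Two-sided exact p-value = sum of Bin(7,0.5) probabilities at or below the observed probability = 0.453125.
Step 5: alpha = 0.05. fail to reject H0.

n_eff = 7, pos = 2, neg = 5, p = 0.453125, fail to reject H0.


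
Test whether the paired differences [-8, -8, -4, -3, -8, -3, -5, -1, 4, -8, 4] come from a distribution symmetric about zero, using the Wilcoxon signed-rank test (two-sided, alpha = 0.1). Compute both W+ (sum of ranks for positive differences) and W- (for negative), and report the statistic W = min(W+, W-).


Step 1: Drop any zero differences (none here) and take |d_i|.
|d| = [8, 8, 4, 3, 8, 3, 5, 1, 4, 8, 4]
Step 2: Midrank |d_i| (ties get averaged ranks).
ranks: |8|->9.5, |8|->9.5, |4|->5, |3|->2.5, |8|->9.5, |3|->2.5, |5|->7, |1|->1, |4|->5, |8|->9.5, |4|->5
Step 3: Attach original signs; sum ranks with positive sign and with negative sign.
W+ = 5 + 5 = 10
W- = 9.5 + 9.5 + 5 + 2.5 + 9.5 + 2.5 + 7 + 1 + 9.5 = 56
(Check: W+ + W- = 66 should equal n(n+1)/2 = 66.)
Step 4: Test statistic W = min(W+, W-) = 10.
Step 5: Ties in |d|, so use the tie-corrected normal approximation.
        E[W] = n(n+1)/4 = 11*12/4 = 33.
        Tie groups: |d|=3 (t=2), |d|=4 (t=3), |d|=8 (t=4); sum(t^3 - t) = 90.
        Var[W] = n(n+1)(2n+1)/24 - sum(t^3-t)/48 = 3036/24 - 90/48 = 124.625.
        z = (W - E[W]) / sqrt(Var[W]) = (10 - 33) / 11.1636 = -2.0603.
        Two-sided p = 2*Phi(z) = 0.039372.
Step 6: alpha = 0.1. reject H0.

W+ = 10, W- = 56, W = min = 10, p = 0.039372, reject H0.


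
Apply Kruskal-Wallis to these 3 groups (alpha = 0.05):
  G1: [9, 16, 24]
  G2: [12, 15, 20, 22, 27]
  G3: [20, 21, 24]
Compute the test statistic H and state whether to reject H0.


Step 1: Combine all N = 11 observations and assign midranks.
sorted (value, group, rank): (9,G1,1), (12,G2,2), (15,G2,3), (16,G1,4), (20,G2,5.5), (20,G3,5.5), (21,G3,7), (22,G2,8), (24,G1,9.5), (24,G3,9.5), (27,G2,11)
Step 2: Sum ranks within each group.
R_1 = 14.5 (n_1 = 3)
R_2 = 29.5 (n_2 = 5)
R_3 = 22 (n_3 = 3)
Step 3: H = 12/(N(N+1)) * sum(R_i^2/n_i) - 3(N+1)
     = 12/(11*12) * (14.5^2/3 + 29.5^2/5 + 22^2/3) - 3*12
     = 0.090909 * 405.467 - 36
     = 0.860606.
Step 4: Ties present; correction factor C = 1 - 12/(11^3 - 11) = 0.990909. Corrected H = 0.860606 / 0.990909 = 0.868502.
Step 5: Under H0, H ~ chi^2(2); p-value = 0.647750.
Step 6: alpha = 0.05. fail to reject H0.

H = 0.8685, df = 2, p = 0.647750, fail to reject H0.


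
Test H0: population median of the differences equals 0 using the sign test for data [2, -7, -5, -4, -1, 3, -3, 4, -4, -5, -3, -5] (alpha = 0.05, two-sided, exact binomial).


Step 1: Discard zero differences. Original n = 12; n_eff = number of nonzero differences = 12.
Nonzero differences (with sign): +2, -7, -5, -4, -1, +3, -3, +4, -4, -5, -3, -5
Step 2: Count signs: positive = 3, negative = 9.
Step 3: Under H0: P(positive) = 0.5, so the number of positives S ~ Bin(12, 0.5).
Step 4: Two-sided exact p-value = sum of Bin(12,0.5) probabilities at or below the observed probability = 0.145996.
Step 5: alpha = 0.05. fail to reject H0.

n_eff = 12, pos = 3, neg = 9, p = 0.145996, fail to reject H0.


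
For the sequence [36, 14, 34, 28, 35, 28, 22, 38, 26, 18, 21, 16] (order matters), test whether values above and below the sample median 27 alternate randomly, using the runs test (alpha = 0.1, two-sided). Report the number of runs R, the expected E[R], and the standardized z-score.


Step 1: Compute median = 27; label A = above, B = below.
Labels in order: ABAAAABABBBB  (n_A = 6, n_B = 6)
Step 2: Count runs R = 6.
Step 3: Under H0 (random ordering), E[R] = 2*n_A*n_B/(n_A+n_B) + 1 = 2*6*6/12 + 1 = 7.0000.
        Var[R] = 2*n_A*n_B*(2*n_A*n_B - n_A - n_B) / ((n_A+n_B)^2 * (n_A+n_B-1)) = 4320/1584 = 2.7273.
        SD[R] = 1.6514.
Step 4: Continuity-corrected z = (R + 0.5 - E[R]) / SD[R] = (6 + 0.5 - 7.0000) / 1.6514 = -0.3028.
Step 5: Two-sided p-value via normal approximation = 2*(1 - Phi(|z|)) = 0.762069.
Step 6: alpha = 0.1. fail to reject H0.

R = 6, z = -0.3028, p = 0.762069, fail to reject H0.


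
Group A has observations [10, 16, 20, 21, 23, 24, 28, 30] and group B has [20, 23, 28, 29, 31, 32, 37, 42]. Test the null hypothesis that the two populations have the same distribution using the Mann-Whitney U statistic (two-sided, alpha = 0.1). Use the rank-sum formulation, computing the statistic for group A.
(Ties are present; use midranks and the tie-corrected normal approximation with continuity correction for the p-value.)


Step 1: Combine and sort all 16 observations; assign midranks.
sorted (value, group): (10,X), (16,X), (20,X), (20,Y), (21,X), (23,X), (23,Y), (24,X), (28,X), (28,Y), (29,Y), (30,X), (31,Y), (32,Y), (37,Y), (42,Y)
ranks: 10->1, 16->2, 20->3.5, 20->3.5, 21->5, 23->6.5, 23->6.5, 24->8, 28->9.5, 28->9.5, 29->11, 30->12, 31->13, 32->14, 37->15, 42->16
Step 2: Rank sum for X: R1 = 1 + 2 + 3.5 + 5 + 6.5 + 8 + 9.5 + 12 = 47.5.
Step 3: U_X = R1 - n1(n1+1)/2 = 47.5 - 8*9/2 = 47.5 - 36 = 11.5.
       U_Y = n1*n2 - U_X = 64 - 11.5 = 52.5.
Step 4: Ties are present, so use the tie-corrected normal approximation (with continuity correction) for the p-value.
Step 5: p-value = 0.035285; compare to alpha = 0.1. reject H0.

U_X = 11.5, p = 0.035285, reject H0 at alpha = 0.1.


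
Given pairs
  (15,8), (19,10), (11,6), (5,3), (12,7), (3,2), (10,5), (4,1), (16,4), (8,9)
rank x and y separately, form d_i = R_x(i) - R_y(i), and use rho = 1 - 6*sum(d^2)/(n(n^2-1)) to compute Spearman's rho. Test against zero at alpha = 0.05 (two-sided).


Step 1: Rank x and y separately (midranks; no ties here).
rank(x): 15->8, 19->10, 11->6, 5->3, 12->7, 3->1, 10->5, 4->2, 16->9, 8->4
rank(y): 8->8, 10->10, 6->6, 3->3, 7->7, 2->2, 5->5, 1->1, 4->4, 9->9
Step 2: d_i = R_x(i) - R_y(i); compute d_i^2.
  (8-8)^2=0, (10-10)^2=0, (6-6)^2=0, (3-3)^2=0, (7-7)^2=0, (1-2)^2=1, (5-5)^2=0, (2-1)^2=1, (9-4)^2=25, (4-9)^2=25
sum(d^2) = 52.
Step 3: rho = 1 - 6*52 / (10*(10^2 - 1)) = 1 - 312/990 = 0.684848.
Step 4: Under H0, t = rho * sqrt((n-2)/(1-rho^2)) = 2.6583 ~ t(8).
Step 5: Two-sided p-value from the t-distribution with 8 df = 0.028883.
Step 6: alpha = 0.05. reject H0.

rho = 0.6848, p = 0.028883, reject H0 at alpha = 0.05.


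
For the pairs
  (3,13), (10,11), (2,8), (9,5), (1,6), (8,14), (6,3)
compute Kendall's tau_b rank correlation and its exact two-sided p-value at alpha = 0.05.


Step 1: Enumerate the 21 unordered pairs (i,j) with i<j and classify each by sign(x_j-x_i) * sign(y_j-y_i).
  (1,2):dx=+7,dy=-2->D; (1,3):dx=-1,dy=-5->C; (1,4):dx=+6,dy=-8->D; (1,5):dx=-2,dy=-7->C
  (1,6):dx=+5,dy=+1->C; (1,7):dx=+3,dy=-10->D; (2,3):dx=-8,dy=-3->C; (2,4):dx=-1,dy=-6->C
  (2,5):dx=-9,dy=-5->C; (2,6):dx=-2,dy=+3->D; (2,7):dx=-4,dy=-8->C; (3,4):dx=+7,dy=-3->D
  (3,5):dx=-1,dy=-2->C; (3,6):dx=+6,dy=+6->C; (3,7):dx=+4,dy=-5->D; (4,5):dx=-8,dy=+1->D
  (4,6):dx=-1,dy=+9->D; (4,7):dx=-3,dy=-2->C; (5,6):dx=+7,dy=+8->C; (5,7):dx=+5,dy=-3->D
  (6,7):dx=-2,dy=-11->C
Step 2: C = 12, D = 9, total pairs = 21.
Step 3: tau = (C - D)/(n(n-1)/2) = (12 - 9)/21 = 0.142857.
Step 4: Exact two-sided p-value (enumerate n! = 5040 permutations of y under H0): p = 0.772619.
Step 5: alpha = 0.05. fail to reject H0.

tau_b = 0.1429 (C=12, D=9), p = 0.772619, fail to reject H0.


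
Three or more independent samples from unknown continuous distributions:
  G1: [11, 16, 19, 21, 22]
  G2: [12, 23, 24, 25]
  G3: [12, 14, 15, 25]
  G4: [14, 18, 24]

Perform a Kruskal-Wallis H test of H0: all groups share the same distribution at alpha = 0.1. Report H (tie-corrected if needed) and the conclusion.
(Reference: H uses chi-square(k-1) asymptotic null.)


Step 1: Combine all N = 16 observations and assign midranks.
sorted (value, group, rank): (11,G1,1), (12,G2,2.5), (12,G3,2.5), (14,G3,4.5), (14,G4,4.5), (15,G3,6), (16,G1,7), (18,G4,8), (19,G1,9), (21,G1,10), (22,G1,11), (23,G2,12), (24,G2,13.5), (24,G4,13.5), (25,G2,15.5), (25,G3,15.5)
Step 2: Sum ranks within each group.
R_1 = 38 (n_1 = 5)
R_2 = 43.5 (n_2 = 4)
R_3 = 28.5 (n_3 = 4)
R_4 = 26 (n_4 = 3)
Step 3: H = 12/(N(N+1)) * sum(R_i^2/n_i) - 3(N+1)
     = 12/(16*17) * (38^2/5 + 43.5^2/4 + 28.5^2/4 + 26^2/3) - 3*17
     = 0.044118 * 1190.26 - 51
     = 1.511397.
Step 4: Ties present; correction factor C = 1 - 24/(16^3 - 16) = 0.994118. Corrected H = 1.511397 / 0.994118 = 1.520340.
Step 5: Under H0, H ~ chi^2(3); p-value = 0.677584.
Step 6: alpha = 0.1. fail to reject H0.

H = 1.5203, df = 3, p = 0.677584, fail to reject H0.


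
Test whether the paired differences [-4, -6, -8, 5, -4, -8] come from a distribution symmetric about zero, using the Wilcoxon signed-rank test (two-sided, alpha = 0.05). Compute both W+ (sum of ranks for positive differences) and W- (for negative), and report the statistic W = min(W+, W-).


Step 1: Drop any zero differences (none here) and take |d_i|.
|d| = [4, 6, 8, 5, 4, 8]
Step 2: Midrank |d_i| (ties get averaged ranks).
ranks: |4|->1.5, |6|->4, |8|->5.5, |5|->3, |4|->1.5, |8|->5.5
Step 3: Attach original signs; sum ranks with positive sign and with negative sign.
W+ = 3 = 3
W- = 1.5 + 4 + 5.5 + 1.5 + 5.5 = 18
(Check: W+ + W- = 21 should equal n(n+1)/2 = 21.)
Step 4: Test statistic W = min(W+, W-) = 3.
Step 5: Ties in |d|, so use the tie-corrected normal approximation.
        E[W] = n(n+1)/4 = 6*7/4 = 10.5.
        Tie groups: |d|=4 (t=2), |d|=8 (t=2); sum(t^3 - t) = 12.
        Var[W] = n(n+1)(2n+1)/24 - sum(t^3-t)/48 = 546/24 - 12/48 = 22.5.
        z = (W - E[W]) / sqrt(Var[W]) = (3 - 10.5) / 4.7434 = -1.5811.
        Two-sided p = 2*Phi(z) = 0.113846.
Step 6: alpha = 0.05. fail to reject H0.

W+ = 3, W- = 18, W = min = 3, p = 0.113846, fail to reject H0.


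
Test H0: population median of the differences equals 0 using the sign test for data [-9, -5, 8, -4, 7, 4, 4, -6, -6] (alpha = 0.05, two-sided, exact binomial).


Step 1: Discard zero differences. Original n = 9; n_eff = number of nonzero differences = 9.
Nonzero differences (with sign): -9, -5, +8, -4, +7, +4, +4, -6, -6
Step 2: Count signs: positive = 4, negative = 5.
Step 3: Under H0: P(positive) = 0.5, so the number of positives S ~ Bin(9, 0.5).
Step 4: Two-sided exact p-value = sum of Bin(9,0.5) probabilities at or below the observed probability = 1.000000.
Step 5: alpha = 0.05. fail to reject H0.

n_eff = 9, pos = 4, neg = 5, p = 1.000000, fail to reject H0.


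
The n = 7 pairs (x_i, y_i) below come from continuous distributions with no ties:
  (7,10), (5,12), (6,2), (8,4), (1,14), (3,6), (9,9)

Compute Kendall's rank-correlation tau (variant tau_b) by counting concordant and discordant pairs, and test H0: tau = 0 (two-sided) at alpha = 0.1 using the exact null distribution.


Step 1: Enumerate the 21 unordered pairs (i,j) with i<j and classify each by sign(x_j-x_i) * sign(y_j-y_i).
  (1,2):dx=-2,dy=+2->D; (1,3):dx=-1,dy=-8->C; (1,4):dx=+1,dy=-6->D; (1,5):dx=-6,dy=+4->D
  (1,6):dx=-4,dy=-4->C; (1,7):dx=+2,dy=-1->D; (2,3):dx=+1,dy=-10->D; (2,4):dx=+3,dy=-8->D
  (2,5):dx=-4,dy=+2->D; (2,6):dx=-2,dy=-6->C; (2,7):dx=+4,dy=-3->D; (3,4):dx=+2,dy=+2->C
  (3,5):dx=-5,dy=+12->D; (3,6):dx=-3,dy=+4->D; (3,7):dx=+3,dy=+7->C; (4,5):dx=-7,dy=+10->D
  (4,6):dx=-5,dy=+2->D; (4,7):dx=+1,dy=+5->C; (5,6):dx=+2,dy=-8->D; (5,7):dx=+8,dy=-5->D
  (6,7):dx=+6,dy=+3->C
Step 2: C = 7, D = 14, total pairs = 21.
Step 3: tau = (C - D)/(n(n-1)/2) = (7 - 14)/21 = -0.333333.
Step 4: Exact two-sided p-value (enumerate n! = 5040 permutations of y under H0): p = 0.381349.
Step 5: alpha = 0.1. fail to reject H0.

tau_b = -0.3333 (C=7, D=14), p = 0.381349, fail to reject H0.


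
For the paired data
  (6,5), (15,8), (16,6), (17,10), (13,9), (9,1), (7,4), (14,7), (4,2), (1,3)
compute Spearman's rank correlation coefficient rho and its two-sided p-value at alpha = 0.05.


Step 1: Rank x and y separately (midranks; no ties here).
rank(x): 6->3, 15->8, 16->9, 17->10, 13->6, 9->5, 7->4, 14->7, 4->2, 1->1
rank(y): 5->5, 8->8, 6->6, 10->10, 9->9, 1->1, 4->4, 7->7, 2->2, 3->3
Step 2: d_i = R_x(i) - R_y(i); compute d_i^2.
  (3-5)^2=4, (8-8)^2=0, (9-6)^2=9, (10-10)^2=0, (6-9)^2=9, (5-1)^2=16, (4-4)^2=0, (7-7)^2=0, (2-2)^2=0, (1-3)^2=4
sum(d^2) = 42.
Step 3: rho = 1 - 6*42 / (10*(10^2 - 1)) = 1 - 252/990 = 0.745455.
Step 4: Under H0, t = rho * sqrt((n-2)/(1-rho^2)) = 3.1632 ~ t(8).
Step 5: Two-sided p-value from the t-distribution with 8 df = 0.013330.
Step 6: alpha = 0.05. reject H0.

rho = 0.7455, p = 0.013330, reject H0 at alpha = 0.05.


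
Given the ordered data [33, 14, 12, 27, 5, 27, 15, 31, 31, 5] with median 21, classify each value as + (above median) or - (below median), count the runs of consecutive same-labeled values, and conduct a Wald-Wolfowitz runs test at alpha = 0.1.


Step 1: Compute median = 21; label A = above, B = below.
Labels in order: ABBABABAAB  (n_A = 5, n_B = 5)
Step 2: Count runs R = 8.
Step 3: Under H0 (random ordering), E[R] = 2*n_A*n_B/(n_A+n_B) + 1 = 2*5*5/10 + 1 = 6.0000.
        Var[R] = 2*n_A*n_B*(2*n_A*n_B - n_A - n_B) / ((n_A+n_B)^2 * (n_A+n_B-1)) = 2000/900 = 2.2222.
        SD[R] = 1.4907.
Step 4: Continuity-corrected z = (R - 0.5 - E[R]) / SD[R] = (8 - 0.5 - 6.0000) / 1.4907 = 1.0062.
Step 5: Two-sided p-value via normal approximation = 2*(1 - Phi(|z|)) = 0.314305.
Step 6: alpha = 0.1. fail to reject H0.

R = 8, z = 1.0062, p = 0.314305, fail to reject H0.


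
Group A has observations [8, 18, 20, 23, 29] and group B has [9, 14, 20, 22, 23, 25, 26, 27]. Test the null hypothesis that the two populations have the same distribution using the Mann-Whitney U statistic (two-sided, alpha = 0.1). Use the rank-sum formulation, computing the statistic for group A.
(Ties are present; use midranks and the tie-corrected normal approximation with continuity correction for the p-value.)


Step 1: Combine and sort all 13 observations; assign midranks.
sorted (value, group): (8,X), (9,Y), (14,Y), (18,X), (20,X), (20,Y), (22,Y), (23,X), (23,Y), (25,Y), (26,Y), (27,Y), (29,X)
ranks: 8->1, 9->2, 14->3, 18->4, 20->5.5, 20->5.5, 22->7, 23->8.5, 23->8.5, 25->10, 26->11, 27->12, 29->13
Step 2: Rank sum for X: R1 = 1 + 4 + 5.5 + 8.5 + 13 = 32.
Step 3: U_X = R1 - n1(n1+1)/2 = 32 - 5*6/2 = 32 - 15 = 17.
       U_Y = n1*n2 - U_X = 40 - 17 = 23.
Step 4: Ties are present, so use the tie-corrected normal approximation (with continuity correction) for the p-value.
Step 5: p-value = 0.713640; compare to alpha = 0.1. fail to reject H0.

U_X = 17, p = 0.713640, fail to reject H0 at alpha = 0.1.


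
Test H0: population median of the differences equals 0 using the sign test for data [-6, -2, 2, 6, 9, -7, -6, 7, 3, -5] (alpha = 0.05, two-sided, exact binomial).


Step 1: Discard zero differences. Original n = 10; n_eff = number of nonzero differences = 10.
Nonzero differences (with sign): -6, -2, +2, +6, +9, -7, -6, +7, +3, -5
Step 2: Count signs: positive = 5, negative = 5.
Step 3: Under H0: P(positive) = 0.5, so the number of positives S ~ Bin(10, 0.5).
Step 4: Two-sided exact p-value = sum of Bin(10,0.5) probabilities at or below the observed probability = 1.000000.
Step 5: alpha = 0.05. fail to reject H0.

n_eff = 10, pos = 5, neg = 5, p = 1.000000, fail to reject H0.


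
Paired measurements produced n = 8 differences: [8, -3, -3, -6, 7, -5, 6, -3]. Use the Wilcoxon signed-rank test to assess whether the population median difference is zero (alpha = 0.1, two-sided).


Step 1: Drop any zero differences (none here) and take |d_i|.
|d| = [8, 3, 3, 6, 7, 5, 6, 3]
Step 2: Midrank |d_i| (ties get averaged ranks).
ranks: |8|->8, |3|->2, |3|->2, |6|->5.5, |7|->7, |5|->4, |6|->5.5, |3|->2
Step 3: Attach original signs; sum ranks with positive sign and with negative sign.
W+ = 8 + 7 + 5.5 = 20.5
W- = 2 + 2 + 5.5 + 4 + 2 = 15.5
(Check: W+ + W- = 36 should equal n(n+1)/2 = 36.)
Step 4: Test statistic W = min(W+, W-) = 15.5.
Step 5: Ties in |d|, so use the tie-corrected normal approximation.
        E[W] = n(n+1)/4 = 8*9/4 = 18.
        Tie groups: |d|=3 (t=3), |d|=6 (t=2); sum(t^3 - t) = 30.
        Var[W] = n(n+1)(2n+1)/24 - sum(t^3-t)/48 = 1224/24 - 30/48 = 50.375.
        z = (W - E[W]) / sqrt(Var[W]) = (15.5 - 18) / 7.0975 = -0.3522.
        Two-sided p = 2*Phi(z) = 0.724662.
Step 6: alpha = 0.1. fail to reject H0.

W+ = 20.5, W- = 15.5, W = min = 15.5, p = 0.724662, fail to reject H0.


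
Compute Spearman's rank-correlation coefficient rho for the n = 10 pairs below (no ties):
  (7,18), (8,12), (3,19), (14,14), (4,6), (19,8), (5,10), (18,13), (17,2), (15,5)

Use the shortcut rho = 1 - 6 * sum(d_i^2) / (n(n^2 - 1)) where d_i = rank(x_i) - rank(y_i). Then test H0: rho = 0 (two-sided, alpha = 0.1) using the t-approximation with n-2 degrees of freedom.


Step 1: Rank x and y separately (midranks; no ties here).
rank(x): 7->4, 8->5, 3->1, 14->6, 4->2, 19->10, 5->3, 18->9, 17->8, 15->7
rank(y): 18->9, 12->6, 19->10, 14->8, 6->3, 8->4, 10->5, 13->7, 2->1, 5->2
Step 2: d_i = R_x(i) - R_y(i); compute d_i^2.
  (4-9)^2=25, (5-6)^2=1, (1-10)^2=81, (6-8)^2=4, (2-3)^2=1, (10-4)^2=36, (3-5)^2=4, (9-7)^2=4, (8-1)^2=49, (7-2)^2=25
sum(d^2) = 230.
Step 3: rho = 1 - 6*230 / (10*(10^2 - 1)) = 1 - 1380/990 = -0.393939.
Step 4: Under H0, t = rho * sqrt((n-2)/(1-rho^2)) = -1.2123 ~ t(8).
Step 5: Two-sided p-value from the t-distribution with 8 df = 0.259998.
Step 6: alpha = 0.1. fail to reject H0.

rho = -0.3939, p = 0.259998, fail to reject H0 at alpha = 0.1.


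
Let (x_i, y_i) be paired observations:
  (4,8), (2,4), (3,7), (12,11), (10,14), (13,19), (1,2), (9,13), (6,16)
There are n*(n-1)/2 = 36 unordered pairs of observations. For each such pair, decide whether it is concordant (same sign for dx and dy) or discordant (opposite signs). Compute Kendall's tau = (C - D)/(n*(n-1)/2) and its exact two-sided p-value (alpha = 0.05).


Step 1: Enumerate the 36 unordered pairs (i,j) with i<j and classify each by sign(x_j-x_i) * sign(y_j-y_i).
  (1,2):dx=-2,dy=-4->C; (1,3):dx=-1,dy=-1->C; (1,4):dx=+8,dy=+3->C; (1,5):dx=+6,dy=+6->C
  (1,6):dx=+9,dy=+11->C; (1,7):dx=-3,dy=-6->C; (1,8):dx=+5,dy=+5->C; (1,9):dx=+2,dy=+8->C
  (2,3):dx=+1,dy=+3->C; (2,4):dx=+10,dy=+7->C; (2,5):dx=+8,dy=+10->C; (2,6):dx=+11,dy=+15->C
  (2,7):dx=-1,dy=-2->C; (2,8):dx=+7,dy=+9->C; (2,9):dx=+4,dy=+12->C; (3,4):dx=+9,dy=+4->C
  (3,5):dx=+7,dy=+7->C; (3,6):dx=+10,dy=+12->C; (3,7):dx=-2,dy=-5->C; (3,8):dx=+6,dy=+6->C
  (3,9):dx=+3,dy=+9->C; (4,5):dx=-2,dy=+3->D; (4,6):dx=+1,dy=+8->C; (4,7):dx=-11,dy=-9->C
  (4,8):dx=-3,dy=+2->D; (4,9):dx=-6,dy=+5->D; (5,6):dx=+3,dy=+5->C; (5,7):dx=-9,dy=-12->C
  (5,8):dx=-1,dy=-1->C; (5,9):dx=-4,dy=+2->D; (6,7):dx=-12,dy=-17->C; (6,8):dx=-4,dy=-6->C
  (6,9):dx=-7,dy=-3->C; (7,8):dx=+8,dy=+11->C; (7,9):dx=+5,dy=+14->C; (8,9):dx=-3,dy=+3->D
Step 2: C = 31, D = 5, total pairs = 36.
Step 3: tau = (C - D)/(n(n-1)/2) = (31 - 5)/36 = 0.722222.
Step 4: Exact two-sided p-value (enumerate n! = 362880 permutations of y under H0): p = 0.005886.
Step 5: alpha = 0.05. reject H0.

tau_b = 0.7222 (C=31, D=5), p = 0.005886, reject H0.


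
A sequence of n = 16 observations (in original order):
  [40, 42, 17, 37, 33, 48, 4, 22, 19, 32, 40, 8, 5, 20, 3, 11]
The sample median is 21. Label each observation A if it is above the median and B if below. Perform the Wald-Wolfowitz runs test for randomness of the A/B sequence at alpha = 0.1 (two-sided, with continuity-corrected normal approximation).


Step 1: Compute median = 21; label A = above, B = below.
Labels in order: AABAAABABAABBBBB  (n_A = 8, n_B = 8)
Step 2: Count runs R = 8.
Step 3: Under H0 (random ordering), E[R] = 2*n_A*n_B/(n_A+n_B) + 1 = 2*8*8/16 + 1 = 9.0000.
        Var[R] = 2*n_A*n_B*(2*n_A*n_B - n_A - n_B) / ((n_A+n_B)^2 * (n_A+n_B-1)) = 14336/3840 = 3.7333.
        SD[R] = 1.9322.
Step 4: Continuity-corrected z = (R + 0.5 - E[R]) / SD[R] = (8 + 0.5 - 9.0000) / 1.9322 = -0.2588.
Step 5: Two-sided p-value via normal approximation = 2*(1 - Phi(|z|)) = 0.795809.
Step 6: alpha = 0.1. fail to reject H0.

R = 8, z = -0.2588, p = 0.795809, fail to reject H0.


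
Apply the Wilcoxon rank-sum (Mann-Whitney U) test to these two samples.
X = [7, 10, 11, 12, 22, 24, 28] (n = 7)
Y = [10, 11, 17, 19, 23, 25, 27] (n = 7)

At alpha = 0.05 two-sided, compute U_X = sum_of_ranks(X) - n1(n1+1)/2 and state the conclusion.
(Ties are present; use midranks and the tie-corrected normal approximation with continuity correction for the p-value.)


Step 1: Combine and sort all 14 observations; assign midranks.
sorted (value, group): (7,X), (10,X), (10,Y), (11,X), (11,Y), (12,X), (17,Y), (19,Y), (22,X), (23,Y), (24,X), (25,Y), (27,Y), (28,X)
ranks: 7->1, 10->2.5, 10->2.5, 11->4.5, 11->4.5, 12->6, 17->7, 19->8, 22->9, 23->10, 24->11, 25->12, 27->13, 28->14
Step 2: Rank sum for X: R1 = 1 + 2.5 + 4.5 + 6 + 9 + 11 + 14 = 48.
Step 3: U_X = R1 - n1(n1+1)/2 = 48 - 7*8/2 = 48 - 28 = 20.
       U_Y = n1*n2 - U_X = 49 - 20 = 29.
Step 4: Ties are present, so use the tie-corrected normal approximation (with continuity correction) for the p-value.
Step 5: p-value = 0.608491; compare to alpha = 0.05. fail to reject H0.

U_X = 20, p = 0.608491, fail to reject H0 at alpha = 0.05.


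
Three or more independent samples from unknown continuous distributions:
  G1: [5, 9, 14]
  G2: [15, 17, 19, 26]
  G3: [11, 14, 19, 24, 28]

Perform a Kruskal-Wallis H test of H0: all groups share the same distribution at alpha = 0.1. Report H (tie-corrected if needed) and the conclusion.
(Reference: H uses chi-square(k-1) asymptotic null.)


Step 1: Combine all N = 12 observations and assign midranks.
sorted (value, group, rank): (5,G1,1), (9,G1,2), (11,G3,3), (14,G1,4.5), (14,G3,4.5), (15,G2,6), (17,G2,7), (19,G2,8.5), (19,G3,8.5), (24,G3,10), (26,G2,11), (28,G3,12)
Step 2: Sum ranks within each group.
R_1 = 7.5 (n_1 = 3)
R_2 = 32.5 (n_2 = 4)
R_3 = 38 (n_3 = 5)
Step 3: H = 12/(N(N+1)) * sum(R_i^2/n_i) - 3(N+1)
     = 12/(12*13) * (7.5^2/3 + 32.5^2/4 + 38^2/5) - 3*13
     = 0.076923 * 571.612 - 39
     = 4.970192.
Step 4: Ties present; correction factor C = 1 - 12/(12^3 - 12) = 0.993007. Corrected H = 4.970192 / 0.993007 = 5.005194.
Step 5: Under H0, H ~ chi^2(2); p-value = 0.081872.
Step 6: alpha = 0.1. reject H0.

H = 5.0052, df = 2, p = 0.081872, reject H0.


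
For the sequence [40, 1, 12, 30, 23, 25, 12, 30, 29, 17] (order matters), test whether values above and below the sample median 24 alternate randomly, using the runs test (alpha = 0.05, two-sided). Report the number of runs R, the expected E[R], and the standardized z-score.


Step 1: Compute median = 24; label A = above, B = below.
Labels in order: ABBABABAAB  (n_A = 5, n_B = 5)
Step 2: Count runs R = 8.
Step 3: Under H0 (random ordering), E[R] = 2*n_A*n_B/(n_A+n_B) + 1 = 2*5*5/10 + 1 = 6.0000.
        Var[R] = 2*n_A*n_B*(2*n_A*n_B - n_A - n_B) / ((n_A+n_B)^2 * (n_A+n_B-1)) = 2000/900 = 2.2222.
        SD[R] = 1.4907.
Step 4: Continuity-corrected z = (R - 0.5 - E[R]) / SD[R] = (8 - 0.5 - 6.0000) / 1.4907 = 1.0062.
Step 5: Two-sided p-value via normal approximation = 2*(1 - Phi(|z|)) = 0.314305.
Step 6: alpha = 0.05. fail to reject H0.

R = 8, z = 1.0062, p = 0.314305, fail to reject H0.
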